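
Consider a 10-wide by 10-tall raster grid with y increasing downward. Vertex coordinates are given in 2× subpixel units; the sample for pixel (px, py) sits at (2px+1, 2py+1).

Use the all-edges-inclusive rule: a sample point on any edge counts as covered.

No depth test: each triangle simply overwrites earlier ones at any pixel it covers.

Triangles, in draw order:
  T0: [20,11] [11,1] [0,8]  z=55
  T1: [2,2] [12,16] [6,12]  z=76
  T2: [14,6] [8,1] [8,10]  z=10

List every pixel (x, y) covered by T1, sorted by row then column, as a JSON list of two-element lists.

T0:
  2·area = 173  (B↔C swapped to make it positive)
  edge (20, 11)→(0, 8): d=(-20,-3) inclusive
  edge (0, 8)→(11, 1): d=(11,-7) inclusive
  edge (11, 1)→(20, 11): d=(9,10) inclusive
    (5,0)@(11, 1): e=[173,0,0] → #  [on edge]
    (6,0)@(13, 1): e=[179,14,-20] → ·
    (4,1)@(9, 3): e=[127,8,38] → #
    (6,1)@(13, 3): e=[139,36,-2] → ·
    (2,2)@(5, 5): e=[75,2,96] → #
    (3,2)@(7, 5): e=[81,16,76] → #
    (6,2)@(13, 5): e=[99,58,16] → #
    (7,2)@(15, 5): e=[105,72,-4] → ·
    (1,3)@(3, 7): e=[29,10,134] → #
    (7,3)@(15, 7): e=[65,94,14] → #
    (8,3)@(17, 7): e=[71,108,-6] → ·
    (1,4)@(3, 9): e=[-11,32,152] → ·
  covered (21 px):
    · · · · · # · · · ·
    · · · · # # · · · ·
    · · # # # # # · · ·
    · # # # # # # # · ·
    · · · # # # # # # ·
    · · · · · · · · · ·
    · · · · · · · · · ·
    · · · · · · · · · ·
    · · · · · · · · · ·
    · · · · · · · · · ·
T1:
  2·area = 44
  edge (2, 2)→(12, 16): d=(10,14) inclusive
  edge (12, 16)→(6, 12): d=(-6,-4) inclusive
  edge (6, 12)→(2, 2): d=(-4,-10) inclusive
    (2,3)@(5, 7): e=[8,26,10] → #
    (3,3)@(7, 7): e=[-20,34,30] → ·
    (2,4)@(5, 9): e=[28,14,2] → #
    (3,4)@(7, 9): e=[0,22,22] → #  [on edge]
    (4,4)@(9, 9): e=[-28,30,42] → ·
    (2,5)@(5, 11): e=[48,2,-6] → ·
    (3,5)@(7, 11): e=[20,10,14] → #
    (4,5)@(9, 11): e=[-8,18,34] → ·
    (3,6)@(7, 13): e=[40,-2,6] → ·
    (4,6)@(9, 13): e=[12,6,26] → #
    (5,6)@(11, 13): e=[-16,14,46] → ·
    (4,7)@(9, 15): e=[32,-6,18] → ·
  covered (6 px):
    · · · · · · · · · ·
    · · · · · · · · · ·
    · · · · · · · · · ·
    · · # · · · · · · ·
    · · # # · · · · · ·
    · · · # · · · · · ·
    · · · · # · · · · ·
    · · · · · # · · · ·
    · · · · · · · · · ·
    · · · · · · · · · ·
T2:
  2·area = 54  (B↔C swapped to make it positive)
  edge (14, 6)→(8, 10): d=(-6,4) inclusive
  edge (8, 10)→(8, 1): d=(0,-9) inclusive
  edge (8, 1)→(14, 6): d=(6,5) inclusive
    (4,1)@(9, 3): e=[38,9,7] → #
    (5,1)@(11, 3): e=[30,27,-3] → ·
    (4,2)@(9, 5): e=[26,9,19] → #
    (5,2)@(11, 5): e=[18,27,9] → #
    (6,2)@(13, 5): e=[10,45,-1] → ·
    (4,3)@(9, 7): e=[14,9,31] → #
    (6,3)@(13, 7): e=[-2,45,11] → ·
    (4,4)@(9, 9): e=[2,9,43] → #
    (5,4)@(11, 9): e=[-6,27,33] → ·
    (4,5)@(9, 11): e=[-10,9,55] → ·
  covered (6 px):
    · · · · · · · · · ·
    · · · · # · · · · ·
    · · · · # # · · · ·
    · · · · # # · · · ·
    · · · · # · · · · ·
    · · · · · · · · · ·
    · · · · · · · · · ·
    · · · · · · · · · ·
    · · · · · · · · · ·
    · · · · · · · · · ·

Answer: [[2,3],[2,4],[3,4],[3,5],[4,6],[5,7]]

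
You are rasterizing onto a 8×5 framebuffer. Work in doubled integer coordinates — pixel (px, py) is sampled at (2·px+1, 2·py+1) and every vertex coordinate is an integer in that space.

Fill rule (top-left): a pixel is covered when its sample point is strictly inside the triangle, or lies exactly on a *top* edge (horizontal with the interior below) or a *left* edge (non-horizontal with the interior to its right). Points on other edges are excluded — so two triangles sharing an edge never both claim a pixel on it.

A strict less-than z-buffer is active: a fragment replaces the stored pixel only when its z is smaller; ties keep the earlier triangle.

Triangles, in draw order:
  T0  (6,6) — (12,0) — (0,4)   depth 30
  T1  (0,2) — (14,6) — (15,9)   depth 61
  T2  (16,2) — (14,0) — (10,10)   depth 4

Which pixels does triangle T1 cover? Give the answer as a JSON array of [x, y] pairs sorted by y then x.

T0:
  2·area = 48  (B↔C swapped to make it positive)
  edge (6, 6)→(0, 4): d=(-6,-2) top-left  bias=+0
  edge (0, 4)→(12, 0): d=(12,-4) top-left  bias=+0
  edge (12, 0)→(6, 6): d=(-6,6) right/bottom  bias=-1
    (4,0)@(9, 1): e=[36,0,12] → #  [on edge]
    (5,0)@(11, 1): e=[40,8,0] → ·  [on edge]
    (1,1)@(3, 3): e=[12,0,36] → #  [on edge]
    (2,1)@(5, 3): e=[16,8,24] → #
    (3,1)@(7, 3): e=[20,16,12] → #
    (4,1)@(9, 3): e=[24,24,0] → ·  [on edge]
    (1,2)@(3, 5): e=[0,24,24] → #  [on edge]
    (3,2)@(7, 5): e=[8,40,0] → ·  [on edge]
    (1,3)@(3, 7): e=[-12,48,12] → ·
    (2,3)@(5, 7): e=[-8,56,0] → ·  [on edge]
    (4,3)@(9, 7): e=[0,72,-24] → ·  [on edge]
    (1,4)@(3, 9): e=[-24,72,0] → ·  [on edge]
    (7,4)@(15, 9): e=[0,120,-72] → ·  [on edge]
  covered (6 px):
    · · · · # · · ·
    · # # # · · · ·
    · # # · · · · ·
    · · · · · · · ·
    · · · · · · · ·
T1:
  2·area = 38
  edge (0, 2)→(14, 6): d=(14,4) right/bottom  bias=-1
  edge (14, 6)→(15, 9): d=(1,3) right/bottom  bias=-1
  edge (15, 9)→(0, 2): d=(-15,-7) top-left  bias=+0
    (1,1)@(3, 3): e=[2,30,6] → #
    (2,1)@(5, 3): e=[-6,24,20] → ·
    (6,1)@(13, 3): e=[-38,0,76] → ·  [on edge]
    (1,2)@(3, 5): e=[30,32,-24] → ·
    (3,2)@(7, 5): e=[14,20,4] → #
    (4,2)@(9, 5): e=[6,14,18] → #
    (5,2)@(11, 5): e=[-2,8,32] → ·
    (3,3)@(7, 7): e=[42,22,-26] → ·
    (4,3)@(9, 7): e=[34,16,-12] → ·
    (5,3)@(11, 7): e=[26,10,2] → #
    (6,3)@(13, 7): e=[18,4,16] → #
    (7,3)@(15, 7): e=[10,-2,30] → ·
    (7,4)@(15, 9): e=[38,0,0] → ·  [on edge]
  covered (5 px):
    · · · · · · · ·
    · # · · · · · ·
    · · · # # · · ·
    · · · · · # # ·
    · · · · · · · ·
T2:
  2·area = 28  (B↔C swapped to make it positive)
  edge (16, 2)→(10, 10): d=(-6,8) right/bottom  bias=-1
  edge (10, 10)→(14, 0): d=(4,-10) top-left  bias=+0
  edge (14, 0)→(16, 2): d=(2,2) right/bottom  bias=-1
    (7,0)@(15, 1): e=[14,14,0] → ·  [on edge]
    (6,1)@(13, 3): e=[18,2,8] → #
    (7,1)@(15, 3): e=[2,22,4] → #
    (6,2)@(13, 5): e=[6,10,12] → #
    (7,2)@(15, 5): e=[-10,30,8] → ·
    (6,3)@(13, 7): e=[-6,18,16] → ·
  covered (3 px):
    · · · · · · · ·
    · · · · · · # #
    · · · · · · # ·
    · · · · · · · ·
    · · · · · · · ·

Final: [[1,1],[3,2],[4,2],[5,3],[6,3]]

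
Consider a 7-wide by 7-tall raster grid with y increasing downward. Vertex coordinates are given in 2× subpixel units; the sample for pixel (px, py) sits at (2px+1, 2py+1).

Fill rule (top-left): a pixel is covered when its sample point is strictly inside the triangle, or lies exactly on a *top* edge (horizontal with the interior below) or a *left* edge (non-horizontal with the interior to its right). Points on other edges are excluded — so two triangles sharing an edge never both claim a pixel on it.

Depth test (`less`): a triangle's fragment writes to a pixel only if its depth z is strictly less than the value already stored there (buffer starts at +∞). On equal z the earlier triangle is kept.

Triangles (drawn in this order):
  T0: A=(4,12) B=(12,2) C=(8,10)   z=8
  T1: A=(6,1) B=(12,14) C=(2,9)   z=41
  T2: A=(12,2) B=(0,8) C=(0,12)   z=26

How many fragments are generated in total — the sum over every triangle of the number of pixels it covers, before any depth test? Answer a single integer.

T0:
  2·area = 24
  edge (4, 12)→(12, 2): d=(8,-10) top-left  bias=+0
  edge (12, 2)→(8, 10): d=(-4,8) right/bottom  bias=-1
  edge (8, 10)→(4, 12): d=(-4,2) right/bottom  bias=-1
    (4,3)@(9, 7): e=[10,4,10] → X
    (5,3)@(11, 7): e=[30,-12,6] → .
    (3,4)@(7, 9): e=[6,12,6] → X
    (4,4)@(9, 9): e=[26,-4,2] → .
    (2,5)@(5, 11): e=[2,20,2] → X
    (3,5)@(7, 11): e=[22,4,-2] → .
    (2,6)@(5, 13): e=[18,12,-6] → .
  covered (3 px):
    . . . . . . .
    . . . . . . .
    . . . . . . .
    . . . . X . .
    . . . X . . .
    . . X . . . .
    . . . . . . .
T1:
  2·area = 100
  edge (6, 1)→(12, 14): d=(6,13) right/bottom  bias=-1
  edge (12, 14)→(2, 9): d=(-10,-5) top-left  bias=+0
  edge (2, 9)→(6, 1): d=(4,-8) top-left  bias=+0
    (2,1)@(5, 3): e=[25,75,0] → X  [on edge]
    (3,1)@(7, 3): e=[-1,85,16] → .
    (2,2)@(5, 5): e=[37,55,8] → X
    (3,2)@(7, 5): e=[11,65,24] → X
    (4,2)@(9, 5): e=[-15,75,40] → .
    (1,3)@(3, 7): e=[75,25,0] → X  [on edge]
    (4,3)@(9, 7): e=[-3,55,48] → .
    (1,4)@(3, 9): e=[87,5,8] → X
    (4,4)@(9, 9): e=[9,35,56] → X
    (5,4)@(11, 9): e=[-17,45,72] → .
    (0,5)@(1, 11): e=[125,-25,0] → .  [on edge]
    (1,5)@(3, 11): e=[99,-15,16] → .
  covered (13 px):
    . . . . . . .
    . . X . . . .
    . . X X . . .
    . X X X . . .
    . X X X X . .
    . . . X X . .
    . . . . . X .
T2:
  2·area = 48  (B↔C swapped to make it positive)
  edge (12, 2)→(0, 12): d=(-12,10) right/bottom  bias=-1
  edge (0, 12)→(0, 8): d=(0,-4) top-left  bias=+0
  edge (0, 8)→(12, 2): d=(12,-6) top-left  bias=+0
    (3,2)@(7, 5): e=[14,28,6] → X
    (4,2)@(9, 5): e=[-6,36,18] → .
    (1,3)@(3, 7): e=[30,12,6] → X
    (2,3)@(5, 7): e=[10,20,18] → X
    (3,3)@(7, 7): e=[-10,28,30] → .
    (0,4)@(1, 9): e=[26,4,18] → X
    (2,4)@(5, 9): e=[-14,20,42] → .
    (0,5)@(1, 11): e=[2,4,42] → X
    (1,5)@(3, 11): e=[-18,12,54] → .
    (0,6)@(1, 13): e=[-22,4,66] → .
  covered (6 px):
    . . . . . . .
    . . . . . . .
    . . . X . . .
    . X X . . . .
    X X . . . . .
    X . . . . . .
    . . . . . . .

Answer: 22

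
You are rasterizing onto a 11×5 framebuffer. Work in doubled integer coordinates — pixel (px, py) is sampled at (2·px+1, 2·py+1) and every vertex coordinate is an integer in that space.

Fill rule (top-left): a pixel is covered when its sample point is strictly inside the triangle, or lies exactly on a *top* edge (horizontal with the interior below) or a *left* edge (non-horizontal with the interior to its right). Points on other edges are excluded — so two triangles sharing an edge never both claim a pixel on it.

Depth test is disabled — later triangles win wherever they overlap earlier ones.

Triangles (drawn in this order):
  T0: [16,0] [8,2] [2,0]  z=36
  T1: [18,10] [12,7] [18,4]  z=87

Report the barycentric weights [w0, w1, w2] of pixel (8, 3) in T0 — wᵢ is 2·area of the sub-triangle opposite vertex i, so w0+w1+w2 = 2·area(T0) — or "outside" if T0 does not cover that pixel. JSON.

T0:
  2·area = 28
  edge (16, 0)→(8, 2): d=(-8,2) right/bottom  bias=-1
  edge (8, 2)→(2, 0): d=(-6,-2) top-left  bias=+0
  edge (2, 0)→(16, 0): d=(14,0) top-left  bias=+0
    (2,0)@(5, 1): e=[14,0,14] → X  [on edge]
    (3,0)@(7, 1): e=[10,4,14] → X
    (4,0)@(9, 1): e=[6,8,14] → X
    (5,0)@(11, 1): e=[2,12,14] → X
    (6,0)@(13, 1): e=[-2,16,14] → .
    (2,1)@(5, 3): e=[-2,-12,42] → .
    (3,1)@(7, 3): e=[-6,-8,42] → .
    (4,1)@(9, 3): e=[-10,-4,42] → .
    (5,1)@(11, 3): e=[-14,0,42] → .  [on edge]
    (8,2)@(17, 5): e=[-42,0,70] → .  [on edge]
  covered (4 px):
    . . X X X X . . . . .
    . . . . . . . . . . .
    . . . . . . . . . . .
    . . . . . . . . . . .
    . . . . . . . . . . .
T1:
  2·area = 36
  edge (18, 10)→(12, 7): d=(-6,-3) top-left  bias=+0
  edge (12, 7)→(18, 4): d=(6,-3) top-left  bias=+0
  edge (18, 4)→(18, 10): d=(0,6) right/bottom  bias=-1
    (8,2)@(17, 5): e=[27,3,6] → X
    (9,2)@(19, 5): e=[33,9,-6] → .
    (6,3)@(13, 7): e=[3,3,30] → X
    (7,3)@(15, 7): e=[9,9,18] → X
    (9,3)@(19, 7): e=[21,21,-6] → .
    (6,4)@(13, 9): e=[-9,15,30] → .
    (7,4)@(15, 9): e=[-3,21,18] → .
    (8,4)@(17, 9): e=[3,27,6] → X
    (9,4)@(19, 9): e=[9,33,-6] → .
  covered (5 px):
    . . . . . . . . . . .
    . . . . . . . . . . .
    . . . . . . . . X . .
    . . . . . . X X X . .
    . . . . . . . . X . .

Result: "outside"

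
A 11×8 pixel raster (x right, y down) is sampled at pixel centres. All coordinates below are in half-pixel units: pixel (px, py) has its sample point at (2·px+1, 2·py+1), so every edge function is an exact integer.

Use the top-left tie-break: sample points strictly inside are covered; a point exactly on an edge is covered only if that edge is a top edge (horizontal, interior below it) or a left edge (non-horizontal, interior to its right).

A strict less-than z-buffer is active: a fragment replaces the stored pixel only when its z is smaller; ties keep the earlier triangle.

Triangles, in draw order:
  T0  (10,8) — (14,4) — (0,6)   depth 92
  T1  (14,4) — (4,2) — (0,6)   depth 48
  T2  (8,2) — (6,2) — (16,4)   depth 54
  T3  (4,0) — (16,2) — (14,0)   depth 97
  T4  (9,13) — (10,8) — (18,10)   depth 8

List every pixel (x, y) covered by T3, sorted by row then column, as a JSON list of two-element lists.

T0:
  2·area = 48  (B↔C swapped to make it positive)
  edge (10, 8)→(0, 6): d=(-10,-2) top-left  bias=+0
  edge (0, 6)→(14, 4): d=(14,-2) top-left  bias=+0
  edge (14, 4)→(10, 8): d=(-4,4) right/bottom  bias=-1
    (8,0)@(17, 1): e=[84,-36,0] → ·  [on edge]
    (7,1)@(15, 3): e=[60,-12,0] → ·  [on edge]
    (10,1)@(21, 3): e=[72,0,-24] → ·  [on edge]
    (3,2)@(7, 5): e=[24,0,24] → #  [on edge]
    (4,2)@(9, 5): e=[28,4,16] → #
    (5,2)@(11, 5): e=[32,8,8] → #
    (6,2)@(13, 5): e=[36,12,0] → ·  [on edge]
    (2,3)@(5, 7): e=[0,24,24] → #  [on edge]
    (5,3)@(11, 7): e=[12,36,0] → ·  [on edge]
    (2,4)@(5, 9): e=[-20,52,16] → ·
    (3,4)@(7, 9): e=[-16,56,8] → ·
    (4,4)@(9, 9): e=[-12,60,0] → ·  [on edge]
    (7,4)@(15, 9): e=[0,72,-24] → ·  [on edge]
    (3,5)@(7, 11): e=[-36,84,0] → ·  [on edge]
    (2,6)@(5, 13): e=[-60,108,0] → ·  [on edge]
    (1,7)@(3, 15): e=[-84,132,0] → ·  [on edge]
  covered (6 px):
    · · · · · · · · · · ·
    · · · · · · · · · · ·
    · · · # # # · · · · ·
    · · # # # · · · · · ·
    · · · · · · · · · · ·
    · · · · · · · · · · ·
    · · · · · · · · · · ·
    · · · · · · · · · · ·
T1:
  2·area = 48  (B↔C swapped to make it positive)
  edge (14, 4)→(0, 6): d=(-14,2) right/bottom  bias=-1
  edge (0, 6)→(4, 2): d=(4,-4) top-left  bias=+0
  edge (4, 2)→(14, 4): d=(10,2) right/bottom  bias=-1
    (2,0)@(5, 1): e=[60,0,-12] → ·  [on edge]
    (1,1)@(3, 3): e=[36,0,12] → #  [on edge]
    (2,1)@(5, 3): e=[32,8,8] → #
    (3,1)@(7, 3): e=[28,16,4] → #
    (4,1)@(9, 3): e=[24,24,0] → ·  [on edge]
    (10,1)@(21, 3): e=[0,72,-24] → ·  [on edge]
    (0,2)@(1, 5): e=[12,0,36] → #  [on edge]
    (3,2)@(7, 5): e=[0,24,24] → ·  [on edge]
    (9,2)@(19, 5): e=[-24,72,0] → ·  [on edge]
    (0,3)@(1, 7): e=[-16,8,56] → ·
    (1,3)@(3, 7): e=[-20,16,52] → ·
    (2,3)@(5, 7): e=[-24,24,48] → ·
  covered (6 px):
    · · · · · · · · · · ·
    · # # # · · · · · · ·
    # # # · · · · · · · ·
    · · · · · · · · · · ·
    · · · · · · · · · · ·
    · · · · · · · · · · ·
    · · · · · · · · · · ·
    · · · · · · · · · · ·
T2:
  2·area = 4  (B↔C swapped to make it positive)
  edge (8, 2)→(16, 4): d=(8,2) right/bottom  bias=-1
  edge (16, 4)→(6, 2): d=(-10,-2) top-left  bias=+0
  edge (6, 2)→(8, 2): d=(2,0) top-left  bias=+0
    (0,0)@(1, 1): e=[6,0,-2] → ·  [on edge]
    (5,1)@(11, 3): e=[2,0,2] → #  [on edge]
    (6,1)@(13, 3): e=[-2,4,2] → ·
    (5,2)@(11, 5): e=[18,-20,6] → ·
    (10,2)@(21, 5): e=[-2,0,6] → ·  [on edge]
  covered (1 px):
    · · · · · · · · · · ·
    · · · · · # · · · · ·
    · · · · · · · · · · ·
    · · · · · · · · · · ·
    · · · · · · · · · · ·
    · · · · · · · · · · ·
    · · · · · · · · · · ·
    · · · · · · · · · · ·
T3:
  2·area = 20  (B↔C swapped to make it positive)
  edge (4, 0)→(14, 0): d=(10,0) top-left  bias=+0
  edge (14, 0)→(16, 2): d=(2,2) right/bottom  bias=-1
  edge (16, 2)→(4, 0): d=(-12,-2) top-left  bias=+0
    (5,0)@(11, 1): e=[10,8,2] → #
    (6,0)@(13, 1): e=[10,4,6] → #
    (7,0)@(15, 1): e=[10,0,10] → ·  [on edge]
    (5,1)@(11, 3): e=[30,12,-22] → ·
    (6,1)@(13, 3): e=[30,8,-18] → ·
    (8,1)@(17, 3): e=[30,0,-10] → ·  [on edge]
    (9,2)@(19, 5): e=[50,0,-30] → ·  [on edge]
    (10,3)@(21, 7): e=[70,0,-50] → ·  [on edge]
  covered (2 px):
    · · · · · # # · · · ·
    · · · · · · · · · · ·
    · · · · · · · · · · ·
    · · · · · · · · · · ·
    · · · · · · · · · · ·
    · · · · · · · · · · ·
    · · · · · · · · · · ·
    · · · · · · · · · · ·
T4:
  2·area = 42
  edge (9, 13)→(10, 8): d=(1,-5) top-left  bias=+0
  edge (10, 8)→(18, 10): d=(8,2) right/bottom  bias=-1
  edge (18, 10)→(9, 13): d=(-9,3) right/bottom  bias=-1
    (5,1)@(11, 3): e=[0,-42,84] → ·  [on edge]
    (5,4)@(11, 9): e=[6,6,30] → #
    (6,4)@(13, 9): e=[16,2,24] → #
    (7,4)@(15, 9): e=[26,-2,18] → ·
    (10,4)@(21, 9): e=[56,-14,0] → ·  [on edge]
    (5,5)@(11, 11): e=[8,22,12] → #
    (7,5)@(15, 11): e=[28,14,0] → ·  [on edge]
    (4,6)@(9, 13): e=[0,42,0] → ·  [on edge]
    (5,6)@(11, 13): e=[10,38,-6] → ·
    (6,6)@(13, 13): e=[20,34,-12] → ·
    (1,7)@(3, 15): e=[-28,70,0] → ·  [on edge]
  covered (4 px):
    · · · · · · · · · · ·
    · · · · · · · · · · ·
    · · · · · · · · · · ·
    · · · · · · · · · · ·
    · · · · · # # · · · ·
    · · · · · # # · · · ·
    · · · · · · · · · · ·
    · · · · · · · · · · ·

Answer: [[5,0],[6,0]]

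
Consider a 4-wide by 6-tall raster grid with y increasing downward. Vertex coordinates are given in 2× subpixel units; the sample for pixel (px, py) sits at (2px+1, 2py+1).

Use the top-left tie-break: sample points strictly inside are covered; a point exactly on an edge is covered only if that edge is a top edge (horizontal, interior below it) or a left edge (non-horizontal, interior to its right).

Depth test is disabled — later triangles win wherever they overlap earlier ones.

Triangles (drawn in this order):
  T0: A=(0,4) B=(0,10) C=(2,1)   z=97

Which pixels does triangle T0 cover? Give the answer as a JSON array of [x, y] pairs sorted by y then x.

T0:
  2·area = 12  (B↔C swapped to make it positive)
  edge (0, 4)→(2, 1): d=(2,-3) top-left  bias=+0
  edge (2, 1)→(0, 10): d=(-2,9) right/bottom  bias=-1
  edge (0, 10)→(0, 4): d=(0,-6) top-left  bias=+0
    (0,1)@(1, 3): e=[1,5,6] → #
    (1,1)@(3, 3): e=[7,-13,18] → ·
    (0,2)@(1, 5): e=[5,1,6] → #
    (1,2)@(3, 5): e=[11,-17,18] → ·
    (0,3)@(1, 7): e=[9,-3,6] → ·
  covered (2 px):
    · · · ·
    # · · ·
    # · · ·
    · · · ·
    · · · ·
    · · · ·

Result: [[0,1],[0,2]]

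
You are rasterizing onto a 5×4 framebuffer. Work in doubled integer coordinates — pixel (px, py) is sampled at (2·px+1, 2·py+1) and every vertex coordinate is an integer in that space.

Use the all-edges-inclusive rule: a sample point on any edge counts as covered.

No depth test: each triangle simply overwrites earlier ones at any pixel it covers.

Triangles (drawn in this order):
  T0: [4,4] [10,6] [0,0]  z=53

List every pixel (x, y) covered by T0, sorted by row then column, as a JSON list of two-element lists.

T0:
  2·area = 16  (B↔C swapped to make it positive)
  edge (4, 4)→(0, 0): d=(-4,-4) inclusive
  edge (0, 0)→(10, 6): d=(10,6) inclusive
  edge (10, 6)→(4, 4): d=(-6,-2) inclusive
    (0,0)@(1, 1): e=[0,4,12] → X  [on edge]
    (1,0)@(3, 1): e=[8,-8,16] → .
    (0,1)@(1, 3): e=[-8,24,0] → .  [on edge]
    (1,1)@(3, 3): e=[0,12,4] → X  [on edge]
    (2,1)@(5, 3): e=[8,0,8] → X  [on edge]
    (3,1)@(7, 3): e=[16,-12,12] → .
    (1,2)@(3, 5): e=[-8,32,-8] → .
    (2,2)@(5, 5): e=[0,20,-4] → .  [on edge]
    (3,2)@(7, 5): e=[8,8,0] → X  [on edge]
    (4,2)@(9, 5): e=[16,-4,4] → .
    (3,3)@(7, 7): e=[0,28,-12] → .  [on edge]
  covered (4 px):
    X . . . .
    . X X . .
    . . . X .
    . . . . .

Result: [[0,0],[1,1],[2,1],[3,2]]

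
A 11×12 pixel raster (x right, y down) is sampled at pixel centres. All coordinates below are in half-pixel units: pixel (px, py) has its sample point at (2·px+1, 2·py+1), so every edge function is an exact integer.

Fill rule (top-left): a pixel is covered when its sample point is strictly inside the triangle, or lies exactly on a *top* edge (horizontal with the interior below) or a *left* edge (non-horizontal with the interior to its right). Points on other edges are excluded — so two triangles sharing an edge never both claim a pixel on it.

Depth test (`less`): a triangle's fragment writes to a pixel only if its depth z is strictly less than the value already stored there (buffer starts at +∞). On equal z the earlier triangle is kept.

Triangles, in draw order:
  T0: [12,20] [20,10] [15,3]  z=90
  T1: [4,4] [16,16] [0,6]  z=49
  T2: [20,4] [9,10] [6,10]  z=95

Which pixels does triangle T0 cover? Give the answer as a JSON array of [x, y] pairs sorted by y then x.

T0:
  2·area = 106  (B↔C swapped to make it positive)
  edge (12, 20)→(15, 3): d=(3,-17) top-left  bias=+0
  edge (15, 3)→(20, 10): d=(5,7) right/bottom  bias=-1
  edge (20, 10)→(12, 20): d=(-8,10) right/bottom  bias=-1
    (7,1)@(15, 3): e=[0,0,106] → ·  [on edge]
    (7,2)@(15, 5): e=[6,10,90] → #
    (8,2)@(17, 5): e=[40,-4,70] → ·
    (7,3)@(15, 7): e=[12,20,74] → #
    (8,3)@(17, 7): e=[46,6,54] → #
    (9,3)@(19, 7): e=[80,-8,34] → ·
    (7,4)@(15, 9): e=[18,30,58] → #
    (9,4)@(19, 9): e=[86,2,18] → #
    (10,4)@(21, 9): e=[120,-12,-2] → ·
    (7,5)@(15, 11): e=[24,40,42] → #
    (10,5)@(21, 11): e=[126,-2,-18] → ·
    (7,6)@(15, 13): e=[30,50,26] → #
  covered (14 px):
    · · · · · · · · · · ·
    · · · · · · · · · · ·
    · · · · · · · # · · ·
    · · · · · · · # # · ·
    · · · · · · · # # # ·
    · · · · · · · # # # ·
    · · · · · · · # # · ·
    · · · · · · # # · · ·
    · · · · · · # · · · ·
    · · · · · · · · · · ·
    · · · · · · · · · · ·
    · · · · · · · · · · ·
T1:
  2·area = 72
  edge (4, 4)→(16, 16): d=(12,12) right/bottom  bias=-1
  edge (16, 16)→(0, 6): d=(-16,-10) top-left  bias=+0
  edge (0, 6)→(4, 4): d=(4,-2) top-left  bias=+0
    (0,0)@(1, 1): e=[0,90,-18] → ·  [on edge]
    (1,1)@(3, 3): e=[0,78,-6] → ·  [on edge]
    (1,2)@(3, 5): e=[24,46,2] → #
    (2,2)@(5, 5): e=[0,66,6] → ·  [on edge]
    (1,3)@(3, 7): e=[48,14,10] → #
    (2,3)@(5, 7): e=[24,34,14] → #
    (3,3)@(7, 7): e=[0,54,18] → ·  [on edge]
    (1,4)@(3, 9): e=[72,-18,18] → ·
    (2,4)@(5, 9): e=[48,2,22] → #
    (3,4)@(7, 9): e=[24,22,26] → #
    (4,4)@(9, 9): e=[0,42,30] → ·  [on edge]
    (2,5)@(5, 11): e=[72,-30,30] → ·
    (5,5)@(11, 11): e=[0,30,42] → ·  [on edge]
    (6,6)@(13, 13): e=[0,18,54] → ·  [on edge]
    (7,7)@(15, 15): e=[0,6,66] → ·  [on edge]
    (8,8)@(17, 17): e=[0,-6,78] → ·  [on edge]
    (9,9)@(19, 19): e=[0,-18,90] → ·  [on edge]
    (10,10)@(21, 21): e=[0,-30,102] → ·  [on edge]
  covered (6 px):
    · · · · · · · · · · ·
    · · · · · · · · · · ·
    · # · · · · · · · · ·
    · # # · · · · · · · ·
    · · # # · · · · · · ·
    · · · · # · · · · · ·
    · · · · · · · · · · ·
    · · · · · · · · · · ·
    · · · · · · · · · · ·
    · · · · · · · · · · ·
    · · · · · · · · · · ·
    · · · · · · · · · · ·
T2:
  2·area = 18
  edge (20, 4)→(9, 10): d=(-11,6) right/bottom  bias=-1
  edge (9, 10)→(6, 10): d=(-3,0) right/bottom  bias=-1
  edge (6, 10)→(20, 4): d=(14,-6) top-left  bias=+0
    (6,3)@(13, 7): e=[9,9,0] → #  [on edge]
    (7,3)@(15, 7): e=[-3,9,12] → ·
    (4,4)@(9, 9): e=[11,3,4] → #
    (5,4)@(11, 9): e=[-1,3,16] → ·
    (6,4)@(13, 9): e=[-13,3,28] → ·
    (4,5)@(9, 11): e=[-11,-3,32] → ·
  covered (2 px):
    · · · · · · · · · · ·
    · · · · · · · · · · ·
    · · · · · · · · · · ·
    · · · · · · # · · · ·
    · · · · # · · · · · ·
    · · · · · · · · · · ·
    · · · · · · · · · · ·
    · · · · · · · · · · ·
    · · · · · · · · · · ·
    · · · · · · · · · · ·
    · · · · · · · · · · ·
    · · · · · · · · · · ·

Result: [[7,2],[7,3],[8,3],[7,4],[8,4],[9,4],[7,5],[8,5],[9,5],[7,6],[8,6],[6,7],[7,7],[6,8]]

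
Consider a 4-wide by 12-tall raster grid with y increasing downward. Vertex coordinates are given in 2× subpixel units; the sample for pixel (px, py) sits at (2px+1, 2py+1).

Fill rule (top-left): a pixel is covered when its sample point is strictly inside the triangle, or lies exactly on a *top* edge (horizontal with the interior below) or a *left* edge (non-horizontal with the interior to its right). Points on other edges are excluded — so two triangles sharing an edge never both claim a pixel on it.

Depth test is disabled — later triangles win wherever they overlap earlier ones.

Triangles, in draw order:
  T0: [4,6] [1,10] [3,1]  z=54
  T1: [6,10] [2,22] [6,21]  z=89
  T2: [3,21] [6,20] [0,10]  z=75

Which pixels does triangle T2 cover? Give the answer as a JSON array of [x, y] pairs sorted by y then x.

T0:
  2·area = 19
  edge (4, 6)→(1, 10): d=(-3,4) right/bottom  bias=-1
  edge (1, 10)→(3, 1): d=(2,-9) top-left  bias=+0
  edge (3, 1)→(4, 6): d=(1,5) right/bottom  bias=-1
    (1,0)@(3, 1): e=[19,0,0] → ·  [on edge]
    (1,1)@(3, 3): e=[13,4,2] → #
    (2,1)@(5, 3): e=[5,22,-8] → ·
    (1,2)@(3, 5): e=[7,8,4] → #
    (2,2)@(5, 5): e=[-1,26,-6] → ·
    (1,3)@(3, 7): e=[1,12,6] → #
    (2,3)@(5, 7): e=[-7,30,-4] → ·
    (1,4)@(3, 9): e=[-5,16,8] → ·
    (2,5)@(5, 11): e=[-19,38,0] → ·  [on edge]
    (3,10)@(7, 21): e=[-57,76,0] → ·  [on edge]
  covered (3 px):
    · · · ·
    · # · ·
    · # · ·
    · # · ·
    · · · ·
    · · · ·
    · · · ·
    · · · ·
    · · · ·
    · · · ·
    · · · ·
    · · · ·
T1:
  2·area = 44  (B↔C swapped to make it positive)
  edge (6, 10)→(6, 21): d=(0,11) right/bottom  bias=-1
  edge (6, 21)→(2, 22): d=(-4,1) right/bottom  bias=-1
  edge (2, 22)→(6, 10): d=(4,-12) top-left  bias=+0
    (3,3)@(7, 7): e=[-11,55,0] → ·  [on edge]
    (2,6)@(5, 13): e=[11,33,0] → #  [on edge]
    (3,6)@(7, 13): e=[-11,31,24] → ·
    (2,7)@(5, 15): e=[11,25,8] → #
    (3,7)@(7, 15): e=[-11,23,32] → ·
    (2,8)@(5, 17): e=[11,17,16] → #
    (3,8)@(7, 17): e=[-11,15,40] → ·
    (1,9)@(3, 19): e=[33,11,0] → #  [on edge]
    (3,9)@(7, 19): e=[-11,7,48] → ·
    (1,10)@(3, 21): e=[33,3,8] → #
    (3,10)@(7, 21): e=[-11,-1,56] → ·
    (1,11)@(3, 23): e=[33,-5,16] → ·
  covered (7 px):
    · · · ·
    · · · ·
    · · · ·
    · · · ·
    · · · ·
    · · · ·
    · · # ·
    · · # ·
    · · # ·
    · # # ·
    · # # ·
    · · · ·
T2:
  2·area = 36  (B↔C swapped to make it positive)
  edge (3, 21)→(0, 10): d=(-3,-11) top-left  bias=+0
  edge (0, 10)→(6, 20): d=(6,10) right/bottom  bias=-1
  edge (6, 20)→(3, 21): d=(-3,1) right/bottom  bias=-1
    (0,6)@(1, 13): e=[2,8,26] → #
    (1,6)@(3, 13): e=[24,-12,24] → ·
    (0,7)@(1, 15): e=[-4,20,20] → ·
    (1,7)@(3, 15): e=[18,0,18] → ·  [on edge]
    (1,8)@(3, 17): e=[12,12,12] → #
    (2,8)@(5, 17): e=[34,-8,10] → ·
    (1,9)@(3, 19): e=[6,24,6] → #
    (2,9)@(5, 19): e=[28,4,4] → #
    (3,9)@(7, 19): e=[50,-16,2] → ·
    (1,10)@(3, 21): e=[0,36,0] → ·  [on edge]
    (2,10)@(5, 21): e=[22,16,-2] → ·
  covered (4 px):
    · · · ·
    · · · ·
    · · · ·
    · · · ·
    · · · ·
    · · · ·
    # · · ·
    · · · ·
    · # · ·
    · # # ·
    · · · ·
    · · · ·

Final: [[0,6],[1,8],[1,9],[2,9]]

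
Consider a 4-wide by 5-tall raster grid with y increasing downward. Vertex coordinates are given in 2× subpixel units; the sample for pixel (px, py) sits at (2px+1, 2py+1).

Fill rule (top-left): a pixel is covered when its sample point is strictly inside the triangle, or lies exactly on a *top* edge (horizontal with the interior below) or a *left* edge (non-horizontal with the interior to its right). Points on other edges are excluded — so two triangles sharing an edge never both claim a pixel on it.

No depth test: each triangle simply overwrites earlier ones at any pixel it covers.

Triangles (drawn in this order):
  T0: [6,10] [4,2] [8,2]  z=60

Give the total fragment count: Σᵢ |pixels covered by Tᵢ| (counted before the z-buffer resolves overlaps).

T0:
  2·area = 32
  edge (6, 10)→(4, 2): d=(-2,-8) top-left  bias=+0
  edge (4, 2)→(8, 2): d=(4,0) top-left  bias=+0
  edge (8, 2)→(6, 10): d=(-2,8) right/bottom  bias=-1
    (2,1)@(5, 3): e=[6,4,22] → █
    (3,1)@(7, 3): e=[22,4,6] → █
    (2,2)@(5, 5): e=[2,12,18] → █
    (2,3)@(5, 7): e=[-2,20,14] → ·
    (3,3)@(7, 7): e=[14,20,-2] → ·
  covered (4 px):
    · · · ·
    · · █ █
    · · █ █
    · · · ·
    · · · ·

Result: 4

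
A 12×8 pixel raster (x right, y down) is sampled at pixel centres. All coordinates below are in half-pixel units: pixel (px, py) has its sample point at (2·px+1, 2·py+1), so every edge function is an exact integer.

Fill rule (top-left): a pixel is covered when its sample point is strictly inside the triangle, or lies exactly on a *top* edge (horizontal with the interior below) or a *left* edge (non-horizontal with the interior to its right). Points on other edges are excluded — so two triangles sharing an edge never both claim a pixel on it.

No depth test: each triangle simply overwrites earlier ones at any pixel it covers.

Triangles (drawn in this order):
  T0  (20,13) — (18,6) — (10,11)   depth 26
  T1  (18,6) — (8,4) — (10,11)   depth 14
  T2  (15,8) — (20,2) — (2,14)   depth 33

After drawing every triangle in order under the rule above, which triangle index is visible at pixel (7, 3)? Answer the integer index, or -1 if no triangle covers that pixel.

T0:
  2·area = 66  (B↔C swapped to make it positive)
  edge (20, 13)→(10, 11): d=(-10,-2) top-left  bias=+0
  edge (10, 11)→(18, 6): d=(8,-5) top-left  bias=+0
  edge (18, 6)→(20, 13): d=(2,7) right/bottom  bias=-1
    (8,3)@(17, 7): e=[54,3,9] → X
    (9,3)@(19, 7): e=[58,13,-5] → .
    (7,4)@(15, 9): e=[30,9,27] → X
    (9,4)@(19, 9): e=[38,29,-1] → .
    (5,5)@(11, 11): e=[2,5,59] → X
    (6,5)@(13, 11): e=[6,15,45] → X
    (9,5)@(19, 11): e=[18,45,3] → X
    (10,5)@(21, 11): e=[22,55,-11] → .
    (5,6)@(11, 13): e=[-18,21,63] → .
    (6,6)@(13, 13): e=[-14,31,49] → .
    (7,6)@(15, 13): e=[-10,41,35] → .
    (8,6)@(17, 13): e=[-6,51,21] → .
  covered (8 px):
    . . . . . . . . . . . .
    . . . . . . . . . . . .
    . . . . . . . . . . . .
    . . . . . . . . X . . .
    . . . . . . . X X . . .
    . . . . . X X X X X . .
    . . . . . . . . . . . .
    . . . . . . . . . . . .
T1:
  2·area = 66  (B↔C swapped to make it positive)
  edge (18, 6)→(10, 11): d=(-8,5) right/bottom  bias=-1
  edge (10, 11)→(8, 4): d=(-2,-7) top-left  bias=+0
  edge (8, 4)→(18, 6): d=(10,2) right/bottom  bias=-1
    (1,1)@(3, 3): e=[99,-33,0] → .  [on edge]
    (4,2)@(9, 5): e=[53,5,8] → X
    (5,2)@(11, 5): e=[43,19,4] → X
    (6,2)@(13, 5): e=[33,33,0] → .  [on edge]
    (4,3)@(9, 7): e=[37,1,28] → X
    (6,3)@(13, 7): e=[17,29,20] → X
    (7,3)@(15, 7): e=[7,43,16] → X
    (8,3)@(17, 7): e=[-3,57,12] → .
    (11,3)@(23, 7): e=[-33,99,0] → .  [on edge]
    (4,4)@(9, 9): e=[21,-3,48] → .
    (5,4)@(11, 9): e=[11,11,44] → X
    (7,4)@(15, 9): e=[-9,39,36] → .
  covered (8 px):
    . . . . . . . . . . . .
    . . . . . . . . . . . .
    . . . . X X . . . . . .
    . . . . X X X X . . . .
    . . . . . X X . . . . .
    . . . . . . . . . . . .
    . . . . . . . . . . . .
    . . . . . . . . . . . .
T2:
  2·area = 48  (B↔C swapped to make it positive)
  edge (15, 8)→(2, 14): d=(-13,6) right/bottom  bias=-1
  edge (2, 14)→(20, 2): d=(18,-12) top-left  bias=+0
  edge (20, 2)→(15, 8): d=(-5,6) right/bottom  bias=-1
    (9,1)@(19, 3): e=[41,6,1] → X
    (10,1)@(21, 3): e=[29,30,-11] → .
    (8,2)@(17, 5): e=[27,18,3] → X
    (9,2)@(19, 5): e=[15,42,-9] → .
    (6,3)@(13, 7): e=[25,6,17] → X
    (7,3)@(15, 7): e=[13,30,5] → X
    (8,3)@(17, 7): e=[1,54,-7] → .
    (5,4)@(11, 9): e=[11,18,19] → X
    (6,4)@(13, 9): e=[-1,42,7] → .
    (7,4)@(15, 9): e=[-13,66,-5] → .
    (3,5)@(7, 11): e=[9,6,33] → X
    (4,5)@(9, 11): e=[-3,30,21] → .
  covered (6 px):
    . . . . . . . . . . . .
    . . . . . . . . . X . .
    . . . . . . . . X . . .
    . . . . . . X X . . . .
    . . . . . X . . . . . .
    . . . X . . . . . . . .
    . . . . . . . . . . . .
    . . . . . . . . . . . .

Z-buffer (winner per pixel, '.' = empty):
  . . . . . . . . . . . .
  . . . . . . . . . 2 . .
  . . . . 1 1 . . 2 . . .
  . . . . 1 1 2 2 0 . . .
  . . . . . 2 1 0 0 . . .
  . . . 2 . 0 0 0 0 0 . .
  . . . . . . . . . . . .
  . . . . . . . . . . . .

Final: 2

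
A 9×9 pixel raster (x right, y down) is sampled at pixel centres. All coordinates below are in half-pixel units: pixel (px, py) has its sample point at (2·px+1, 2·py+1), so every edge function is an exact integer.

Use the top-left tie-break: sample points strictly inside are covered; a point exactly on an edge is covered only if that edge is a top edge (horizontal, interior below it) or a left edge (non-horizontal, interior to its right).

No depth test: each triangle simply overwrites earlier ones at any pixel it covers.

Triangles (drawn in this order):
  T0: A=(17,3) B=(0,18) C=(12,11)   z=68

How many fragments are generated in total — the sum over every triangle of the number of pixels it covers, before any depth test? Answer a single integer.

T0:
  2·area = 61  (B↔C swapped to make it positive)
  edge (17, 3)→(12, 11): d=(-5,8) right/bottom  bias=-1
  edge (12, 11)→(0, 18): d=(-12,7) right/bottom  bias=-1
  edge (0, 18)→(17, 3): d=(17,-15) top-left  bias=+0
    (8,1)@(17, 3): e=[0,61,0] → .  [on edge]
    (7,2)@(15, 5): e=[6,51,4] → X
    (8,2)@(17, 5): e=[-10,37,34] → .
    (6,3)@(13, 7): e=[12,41,8] → X
    (7,3)@(15, 7): e=[-4,27,38] → .
    (5,4)@(11, 9): e=[18,31,12] → X
    (7,4)@(15, 9): e=[-14,3,72] → .
    (4,5)@(9, 11): e=[24,21,16] → X
    (6,5)@(13, 11): e=[-8,-7,76] → .
    (3,6)@(7, 13): e=[30,11,20] → X
    (4,6)@(9, 13): e=[14,-3,50] → .
    (5,6)@(11, 13): e=[-2,-17,80] → .
  covered (8 px):
    . . . . . . . . .
    . . . . . . . . .
    . . . . . . . X .
    . . . . . . X . .
    . . . . . X X . .
    . . . . X X . . .
    . . . X . . . . .
    . . X . . . . . .
    . . . . . . . . .

Final: 8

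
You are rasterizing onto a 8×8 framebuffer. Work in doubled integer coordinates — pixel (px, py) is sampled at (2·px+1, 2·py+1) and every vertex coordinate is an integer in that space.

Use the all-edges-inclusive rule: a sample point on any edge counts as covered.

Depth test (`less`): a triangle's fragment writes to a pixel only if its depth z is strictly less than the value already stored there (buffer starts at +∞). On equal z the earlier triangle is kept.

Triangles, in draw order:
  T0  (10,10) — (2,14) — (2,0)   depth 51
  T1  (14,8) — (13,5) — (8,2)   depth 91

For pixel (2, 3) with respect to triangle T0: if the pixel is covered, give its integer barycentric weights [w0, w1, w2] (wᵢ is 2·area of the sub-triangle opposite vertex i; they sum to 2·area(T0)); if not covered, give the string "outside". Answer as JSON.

T0:
  2·area = 112
  edge (10, 10)→(2, 14): d=(-8,4) inclusive
  edge (2, 14)→(2, 0): d=(0,-14) inclusive
  edge (2, 0)→(10, 10): d=(8,10) inclusive
    (1,1)@(3, 3): e=[84,14,14] → #
    (2,1)@(5, 3): e=[76,42,-6] → ·
    (1,2)@(3, 5): e=[68,14,30] → #
    (2,2)@(5, 5): e=[60,42,10] → #
    (3,2)@(7, 5): e=[52,70,-10] → ·
    (1,3)@(3, 7): e=[52,14,46] → #
    (3,3)@(7, 7): e=[36,70,6] → #
    (4,3)@(9, 7): e=[28,98,-14] → ·
    (1,4)@(3, 9): e=[36,14,62] → #
    (4,4)@(9, 9): e=[12,98,2] → #
    (5,4)@(11, 9): e=[4,126,-18] → ·
    (1,5)@(3, 11): e=[20,14,78] → #
  covered (14 px):
    · · · · · · · ·
    · # · · · · · ·
    · # # · · · · ·
    · # # # · · · ·
    · # # # # · · ·
    · # # # · · · ·
    · # · · · · · ·
    · · · · · · · ·
T1:
  2·area = 12  (B↔C swapped to make it positive)
  edge (14, 8)→(8, 2): d=(-6,-6) inclusive
  edge (8, 2)→(13, 5): d=(5,3) inclusive
  edge (13, 5)→(14, 8): d=(1,3) inclusive
    (3,0)@(7, 1): e=[0,-2,14] → ·  [on edge]
    (4,1)@(9, 3): e=[0,2,10] → #  [on edge]
    (5,1)@(11, 3): e=[12,-4,4] → ·
    (4,2)@(9, 5): e=[-12,12,12] → ·
    (5,2)@(11, 5): e=[0,6,6] → #  [on edge]
    (6,2)@(13, 5): e=[12,0,0] → #  [on edge]
    (7,2)@(15, 5): e=[24,-6,-6] → ·
    (5,3)@(11, 7): e=[-12,16,8] → ·
    (6,3)@(13, 7): e=[0,10,2] → #  [on edge]
    (7,3)@(15, 7): e=[12,4,-4] → ·
    (6,4)@(13, 9): e=[-12,20,4] → ·
    (7,4)@(15, 9): e=[0,14,-2] → ·  [on edge]
    (7,5)@(15, 11): e=[-12,24,0] → ·  [on edge]
  covered (4 px):
    · · · · · · · ·
    · · · · # · · ·
    · · · · · # # ·
    · · · · · · # ·
    · · · · · · · ·
    · · · · · · · ·
    · · · · · · · ·
    · · · · · · · ·

Final: [42,26,44]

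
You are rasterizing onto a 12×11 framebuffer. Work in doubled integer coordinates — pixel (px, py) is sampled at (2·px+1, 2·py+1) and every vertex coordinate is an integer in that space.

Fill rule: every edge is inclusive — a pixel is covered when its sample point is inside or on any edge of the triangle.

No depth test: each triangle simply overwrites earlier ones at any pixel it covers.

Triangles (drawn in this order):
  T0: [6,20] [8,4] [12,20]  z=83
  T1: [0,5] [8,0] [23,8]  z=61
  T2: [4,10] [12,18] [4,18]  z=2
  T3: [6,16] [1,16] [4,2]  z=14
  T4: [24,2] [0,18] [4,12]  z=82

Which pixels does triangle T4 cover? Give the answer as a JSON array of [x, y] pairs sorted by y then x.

T0:
  2·area = 96
  edge (6, 20)→(8, 4): d=(2,-16) inclusive
  edge (8, 4)→(12, 20): d=(4,16) inclusive
  edge (12, 20)→(6, 20): d=(-6,0) inclusive
    (4,4)@(9, 9): e=[26,4,66] → █
    (5,4)@(11, 9): e=[58,-28,66] → ·
    (4,5)@(9, 11): e=[30,12,54] → █
    (5,5)@(11, 11): e=[62,-20,54] → ·
    (3,6)@(7, 13): e=[2,52,42] → █
    (5,6)@(11, 13): e=[66,-12,42] → ·
    (3,7)@(7, 15): e=[6,60,30] → █
    (5,7)@(11, 15): e=[70,-4,30] → ·
    (3,8)@(7, 17): e=[10,68,18] → █
    (5,8)@(11, 17): e=[74,4,18] → █
    (6,8)@(13, 17): e=[106,-28,18] → ·
    (3,9)@(7, 19): e=[14,76,6] → █
  covered (12 px):
    · · · · · · · · · · · ·
    · · · · · · · · · · · ·
    · · · · · · · · · · · ·
    · · · · · · · · · · · ·
    · · · · █ · · · · · · ·
    · · · · █ · · · · · · ·
    · · · █ █ · · · · · · ·
    · · · █ █ · · · · · · ·
    · · · █ █ █ · · · · · ·
    · · · █ █ █ · · · · · ·
    · · · · · · · · · · · ·
T1:
  2·area = 139
  edge (0, 5)→(8, 0): d=(8,-5) inclusive
  edge (8, 0)→(23, 8): d=(15,8) inclusive
  edge (23, 8)→(0, 5): d=(-23,-3) inclusive
    (3,0)@(7, 1): e=[3,23,113] → █
    (4,0)@(9, 1): e=[13,7,119] → █
    (5,0)@(11, 1): e=[23,-9,125] → ·
    (2,1)@(5, 3): e=[9,69,61] → █
    (5,1)@(11, 3): e=[39,21,79] → █
    (6,1)@(13, 3): e=[49,5,85] → █
    (7,1)@(15, 3): e=[59,-11,91] → ·
    (0,2)@(1, 5): e=[5,131,3] → █
    (1,2)@(3, 5): e=[15,115,9] → █
    (7,2)@(15, 5): e=[75,19,45] → █
    (8,2)@(17, 5): e=[85,3,51] → █
    (9,2)@(19, 5): e=[95,-13,57] → ·
  covered (19 px):
    · · · █ █ · · · · · · ·
    · · █ █ █ █ █ · · · · ·
    █ █ █ █ █ █ █ █ █ · · ·
    · · · · · · · · █ █ █ ·
    · · · · · · · · · · · ·
    · · · · · · · · · · · ·
    · · · · · · · · · · · ·
    · · · · · · · · · · · ·
    · · · · · · · · · · · ·
    · · · · · · · · · · · ·
    · · · · · · · · · · · ·
T2:
  2·area = 64
  edge (4, 10)→(12, 18): d=(8,8) inclusive
  edge (12, 18)→(4, 18): d=(-8,0) inclusive
  edge (4, 18)→(4, 10): d=(0,-8) inclusive
    (0,3)@(1, 7): e=[0,88,-24] → ·  [on edge]
    (1,4)@(3, 9): e=[0,72,-8] → ·  [on edge]
    (2,5)@(5, 11): e=[0,56,8] → █  [on edge]
    (3,5)@(7, 11): e=[-16,56,24] → ·
    (2,6)@(5, 13): e=[16,40,8] → █
    (3,6)@(7, 13): e=[0,40,24] → █  [on edge]
    (4,6)@(9, 13): e=[-16,40,40] → ·
    (2,7)@(5, 15): e=[32,24,8] → █
    (4,7)@(9, 15): e=[0,24,40] → █  [on edge]
    (5,7)@(11, 15): e=[-16,24,56] → ·
    (2,8)@(5, 17): e=[48,8,8] → █
    (5,8)@(11, 17): e=[0,8,56] → █  [on edge]
    (6,9)@(13, 19): e=[0,-8,72] → ·  [on edge]
    (7,10)@(15, 21): e=[0,-24,88] → ·  [on edge]
  covered (10 px):
    · · · · · · · · · · · ·
    · · · · · · · · · · · ·
    · · · · · · · · · · · ·
    · · · · · · · · · · · ·
    · · · · · · · · · · · ·
    · · █ · · · · · · · · ·
    · · █ █ · · · · · · · ·
    · · █ █ █ · · · · · · ·
    · · █ █ █ █ · · · · · ·
    · · · · · · · · · · · ·
    · · · · · · · · · · · ·
T3:
  2·area = 70
  edge (6, 16)→(1, 16): d=(-5,0) inclusive
  edge (1, 16)→(4, 2): d=(3,-14) inclusive
  edge (4, 2)→(6, 16): d=(2,14) inclusive
    (1,3)@(3, 7): e=[45,1,24] → █
    (2,3)@(5, 7): e=[45,29,-4] → ·
    (1,4)@(3, 9): e=[35,7,28] → █
    (2,4)@(5, 9): e=[35,35,0] → █  [on edge]
    (3,4)@(7, 9): e=[35,63,-28] → ·
    (1,5)@(3, 11): e=[25,13,32] → █
    (3,5)@(7, 11): e=[25,69,-24] → ·
    (1,6)@(3, 13): e=[15,19,36] → █
    (3,6)@(7, 13): e=[15,75,-20] → ·
    (1,7)@(3, 15): e=[5,25,40] → █
    (3,7)@(7, 15): e=[5,81,-16] → ·
    (1,8)@(3, 17): e=[-5,31,44] → ·
  covered (9 px):
    · · · · · · · · · · · ·
    · · · · · · · · · · · ·
    · · · · · · · · · · · ·
    · █ · · · · · · · · · ·
    · █ █ · · · · · · · · ·
    · █ █ · · · · · · · · ·
    · █ █ · · · · · · · · ·
    · █ █ · · · · · · · · ·
    · · · · · · · · · · · ·
    · · · · · · · · · · · ·
    · · · · · · · · · · · ·
T4:
  2·area = 80
  edge (24, 2)→(0, 18): d=(-24,16) inclusive
  edge (0, 18)→(4, 12): d=(4,-6) inclusive
  edge (4, 12)→(24, 2): d=(20,-10) inclusive
    (9,2)@(19, 5): e=[8,62,10] → █
    (10,2)@(21, 5): e=[-24,74,30] → ·
    (7,3)@(15, 7): e=[24,46,10] → █
    (8,3)@(17, 7): e=[-8,58,30] → ·
    (9,3)@(19, 7): e=[-40,70,50] → ·
    (5,4)@(11, 9): e=[40,30,10] → █
    (6,4)@(13, 9): e=[8,42,30] → █
    (7,4)@(15, 9): e=[-24,54,50] → ·
    (3,5)@(7, 11): e=[56,14,10] → █
    (4,5)@(9, 11): e=[24,26,30] → █
    (5,5)@(11, 11): e=[-8,38,50] → ·
    (6,5)@(13, 11): e=[-40,50,70] → ·
  covered (10 px):
    · · · · · · · · · · · ·
    · · · · · · · · · · · ·
    · · · · · · · · · █ · ·
    · · · · · · · █ · · · ·
    · · · · · █ █ · · · · ·
    · · · █ █ · · · · · · ·
    · · █ █ · · · · · · · ·
    · █ · · · · · · · · · ·
    █ · · · · · · · · · · ·
    · · · · · · · · · · · ·
    · · · · · · · · · · · ·

Result: [[9,2],[7,3],[5,4],[6,4],[3,5],[4,5],[2,6],[3,6],[1,7],[0,8]]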